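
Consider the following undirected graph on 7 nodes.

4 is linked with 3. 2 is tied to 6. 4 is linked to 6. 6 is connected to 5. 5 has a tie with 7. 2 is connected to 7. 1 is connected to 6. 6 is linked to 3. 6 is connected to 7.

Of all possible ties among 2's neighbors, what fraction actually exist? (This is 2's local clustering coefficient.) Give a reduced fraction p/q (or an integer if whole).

2's neighbors: 6 and 7 (k = 2).
Possible neighbor pairs: C(2,2) = 1. Edges among them: 6–7 → e = 1.
Clustering(2) = 1/1.

1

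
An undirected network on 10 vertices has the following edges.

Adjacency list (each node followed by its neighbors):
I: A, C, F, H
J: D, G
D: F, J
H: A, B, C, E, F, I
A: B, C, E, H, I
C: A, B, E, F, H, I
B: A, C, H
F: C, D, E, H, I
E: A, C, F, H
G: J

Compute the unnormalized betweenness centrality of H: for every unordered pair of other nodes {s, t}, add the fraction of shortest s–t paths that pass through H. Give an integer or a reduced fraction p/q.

47/12

Pairs whose geodesics pass through H — G–A: 1/4; G–B: 1/2; D–A: 1/4; D–B: 1/2; J–A: 1/4; J–B: 1/2; F–A: 1/4; F–B: 1/2; E–I: 1/4; E–B: 1/3; I–B: 1/3.
All other pairs contribute 0.
Summing the contributions gives betweenness(H) = 47/12.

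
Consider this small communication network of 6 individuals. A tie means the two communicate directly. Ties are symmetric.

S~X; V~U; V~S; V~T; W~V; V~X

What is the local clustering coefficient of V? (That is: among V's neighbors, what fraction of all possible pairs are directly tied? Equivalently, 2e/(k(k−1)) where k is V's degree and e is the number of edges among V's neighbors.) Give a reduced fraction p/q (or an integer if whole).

1/10

V's neighbors: S, T, U, W, and X (k = 5).
Possible neighbor pairs: C(5,2) = 10. Edges among them: S–X → e = 1.
Clustering(V) = 1/10.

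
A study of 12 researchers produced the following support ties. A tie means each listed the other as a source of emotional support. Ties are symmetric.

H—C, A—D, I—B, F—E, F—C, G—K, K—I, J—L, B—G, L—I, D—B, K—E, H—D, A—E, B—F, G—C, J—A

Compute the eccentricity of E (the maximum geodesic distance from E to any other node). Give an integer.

3

Distances from E: A:1, B:2, C:2, D:2, F:1, G:2, H:3, I:2, J:2, K:1, L:3.
The largest is 3 (to H and L), so the eccentricity of E is 3.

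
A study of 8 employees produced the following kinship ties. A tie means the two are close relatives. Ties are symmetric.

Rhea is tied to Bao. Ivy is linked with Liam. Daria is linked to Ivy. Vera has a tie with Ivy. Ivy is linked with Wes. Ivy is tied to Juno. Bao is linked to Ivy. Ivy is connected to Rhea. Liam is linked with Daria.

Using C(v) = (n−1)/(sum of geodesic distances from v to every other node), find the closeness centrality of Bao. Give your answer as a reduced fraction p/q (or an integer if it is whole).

Distances from Bao: Daria:2, Ivy:1, Juno:2, Liam:2, Rhea:1, Vera:2, Wes:2. Sum = 12.
n = 8, so closeness = 7/12.

7/12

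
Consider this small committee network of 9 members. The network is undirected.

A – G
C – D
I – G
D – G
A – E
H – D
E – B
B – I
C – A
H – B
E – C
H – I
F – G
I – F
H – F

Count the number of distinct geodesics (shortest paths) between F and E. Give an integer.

3

The shortest distance is 3. The length-3 paths are: F–H–B–E; F–I–B–E; F–G–A–E.
That gives 3 distinct shortest paths.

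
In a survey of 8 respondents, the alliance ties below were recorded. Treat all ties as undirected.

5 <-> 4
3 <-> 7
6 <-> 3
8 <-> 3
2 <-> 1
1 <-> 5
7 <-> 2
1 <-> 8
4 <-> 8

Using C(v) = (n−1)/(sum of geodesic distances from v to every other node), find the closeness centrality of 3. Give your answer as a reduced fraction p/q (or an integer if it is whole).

7/12

Distances from 3: 1:2, 2:2, 4:2, 5:3, 6:1, 7:1, 8:1. Sum = 12.
n = 8, so closeness = 7/12.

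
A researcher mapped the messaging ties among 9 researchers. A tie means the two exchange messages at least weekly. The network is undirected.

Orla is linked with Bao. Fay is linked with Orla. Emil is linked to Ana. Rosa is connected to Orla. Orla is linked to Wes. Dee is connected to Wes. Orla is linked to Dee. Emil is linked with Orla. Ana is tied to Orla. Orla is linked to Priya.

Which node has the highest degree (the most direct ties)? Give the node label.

Degrees — Ana:2, Bao:1, Dee:2, Emil:2, Fay:1, Orla:8, Priya:1, Rosa:1, Wes:2.
The maximum is 8, attained only by Orla.

Orla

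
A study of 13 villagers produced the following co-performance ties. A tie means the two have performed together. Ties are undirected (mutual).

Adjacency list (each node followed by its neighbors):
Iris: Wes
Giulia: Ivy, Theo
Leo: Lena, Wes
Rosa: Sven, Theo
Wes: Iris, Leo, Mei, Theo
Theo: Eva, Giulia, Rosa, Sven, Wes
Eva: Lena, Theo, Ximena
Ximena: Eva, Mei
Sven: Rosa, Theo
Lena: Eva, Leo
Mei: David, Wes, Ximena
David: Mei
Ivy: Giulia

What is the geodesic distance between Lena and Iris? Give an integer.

3

One shortest route is Lena – Leo – Wes – Iris, which uses 3 edges, and at distance 2 from Lena we only reach {Theo, Wes, Ximena}, which does not include Iris. So d(Lena,Iris) = 3.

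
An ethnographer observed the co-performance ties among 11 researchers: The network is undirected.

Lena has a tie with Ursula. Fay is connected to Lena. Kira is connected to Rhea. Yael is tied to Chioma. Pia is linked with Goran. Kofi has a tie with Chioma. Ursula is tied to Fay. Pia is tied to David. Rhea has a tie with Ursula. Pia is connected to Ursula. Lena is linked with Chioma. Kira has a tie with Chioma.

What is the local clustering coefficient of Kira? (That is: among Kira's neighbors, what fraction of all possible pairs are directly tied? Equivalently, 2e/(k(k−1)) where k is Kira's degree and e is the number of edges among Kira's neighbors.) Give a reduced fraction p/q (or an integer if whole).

0

Kira's neighbors: Chioma and Rhea (k = 2).
Possible neighbor pairs: C(2,2) = 1. Edges among them: none → e = 0.
Clustering(Kira) = 0/1.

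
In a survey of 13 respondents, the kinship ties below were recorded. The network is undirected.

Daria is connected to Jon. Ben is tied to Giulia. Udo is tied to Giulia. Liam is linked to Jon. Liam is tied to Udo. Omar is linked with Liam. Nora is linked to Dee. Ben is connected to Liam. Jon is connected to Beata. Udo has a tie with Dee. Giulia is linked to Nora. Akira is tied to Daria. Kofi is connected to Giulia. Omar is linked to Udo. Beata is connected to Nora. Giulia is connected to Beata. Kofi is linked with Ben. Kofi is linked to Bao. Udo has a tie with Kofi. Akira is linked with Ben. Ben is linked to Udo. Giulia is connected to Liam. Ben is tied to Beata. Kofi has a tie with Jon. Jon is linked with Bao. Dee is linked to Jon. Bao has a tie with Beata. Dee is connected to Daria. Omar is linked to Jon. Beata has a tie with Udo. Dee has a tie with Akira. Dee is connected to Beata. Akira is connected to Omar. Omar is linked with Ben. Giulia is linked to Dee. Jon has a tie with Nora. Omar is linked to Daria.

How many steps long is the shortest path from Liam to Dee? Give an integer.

One shortest route is Liam – Jon – Dee, which uses 2 edges, and Liam and Dee are not directly tied, so nothing shorter exists. So d(Liam,Dee) = 2.

2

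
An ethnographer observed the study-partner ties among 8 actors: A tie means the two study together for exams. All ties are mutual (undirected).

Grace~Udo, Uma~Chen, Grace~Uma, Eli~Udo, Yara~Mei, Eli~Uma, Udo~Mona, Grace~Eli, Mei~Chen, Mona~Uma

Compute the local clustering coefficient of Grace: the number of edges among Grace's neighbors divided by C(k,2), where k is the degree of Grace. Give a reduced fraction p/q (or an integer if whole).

2/3

Grace's neighbors: Eli, Udo, and Uma (k = 3).
Possible neighbor pairs: C(3,2) = 3. Edges among them: Eli–Udo, Eli–Uma → e = 2.
Clustering(Grace) = 2/3.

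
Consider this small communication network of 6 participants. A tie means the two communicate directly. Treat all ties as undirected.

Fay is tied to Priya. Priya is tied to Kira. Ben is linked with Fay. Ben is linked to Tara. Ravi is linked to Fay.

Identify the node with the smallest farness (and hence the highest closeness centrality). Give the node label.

Fay

Farness (sum of distances to all others) for each node — Ben:9, Fay:7, Kira:13, Priya:9, Ravi:11, Tara:13.
The smallest farness is 7, for Fay, so Fay has the highest closeness.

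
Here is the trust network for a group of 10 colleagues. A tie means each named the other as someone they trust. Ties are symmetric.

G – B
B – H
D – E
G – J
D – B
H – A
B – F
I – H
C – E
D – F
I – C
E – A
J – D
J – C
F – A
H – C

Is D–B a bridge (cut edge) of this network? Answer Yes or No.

No

Even without that edge, D still reaches B via D – F – B, so the network stays connected. Not a bridge.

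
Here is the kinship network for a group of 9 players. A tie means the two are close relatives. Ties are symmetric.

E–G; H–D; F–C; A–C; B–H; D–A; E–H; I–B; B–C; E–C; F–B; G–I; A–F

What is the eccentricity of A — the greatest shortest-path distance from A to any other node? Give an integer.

3

Distances from A: B:2, C:1, D:1, E:2, F:1, G:3, H:2, I:3.
The largest is 3 (to I and G), so the eccentricity of A is 3.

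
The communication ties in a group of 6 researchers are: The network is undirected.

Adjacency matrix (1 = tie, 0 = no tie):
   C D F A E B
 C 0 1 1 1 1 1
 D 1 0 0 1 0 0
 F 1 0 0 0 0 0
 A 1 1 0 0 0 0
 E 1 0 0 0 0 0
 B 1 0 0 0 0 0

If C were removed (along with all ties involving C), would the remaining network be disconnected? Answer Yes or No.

Removing C leaves {A and D} with no path to {F}, so the network splits into 4 components. C is a cut vertex.

Yes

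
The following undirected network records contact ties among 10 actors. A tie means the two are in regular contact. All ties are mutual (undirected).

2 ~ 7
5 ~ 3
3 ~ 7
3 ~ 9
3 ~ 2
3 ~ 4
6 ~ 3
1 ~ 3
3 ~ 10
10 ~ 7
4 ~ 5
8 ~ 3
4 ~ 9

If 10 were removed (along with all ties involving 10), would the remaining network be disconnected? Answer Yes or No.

No

Even without 10, every remaining node can still reach every other (the residual graph is connected), so 10 is not a cut vertex.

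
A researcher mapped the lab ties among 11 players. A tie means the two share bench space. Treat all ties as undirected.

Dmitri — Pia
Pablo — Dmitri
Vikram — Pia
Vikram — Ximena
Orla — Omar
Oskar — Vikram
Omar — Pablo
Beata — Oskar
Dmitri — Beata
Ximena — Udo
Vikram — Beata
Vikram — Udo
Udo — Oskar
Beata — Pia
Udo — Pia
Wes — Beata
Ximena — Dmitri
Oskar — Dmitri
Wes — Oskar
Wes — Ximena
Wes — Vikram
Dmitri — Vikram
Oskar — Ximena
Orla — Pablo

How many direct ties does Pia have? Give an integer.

Pia is directly tied to Beata, Dmitri, Udo, and Vikram. That is 4 neighbors, so the degree of Pia is 4.

4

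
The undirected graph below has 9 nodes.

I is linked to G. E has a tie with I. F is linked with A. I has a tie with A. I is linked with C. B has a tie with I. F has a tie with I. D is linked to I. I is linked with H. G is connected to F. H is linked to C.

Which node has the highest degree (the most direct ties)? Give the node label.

Degrees — A:2, B:1, C:2, D:1, E:1, F:3, G:2, H:2, I:8.
The maximum is 8, attained only by I.

I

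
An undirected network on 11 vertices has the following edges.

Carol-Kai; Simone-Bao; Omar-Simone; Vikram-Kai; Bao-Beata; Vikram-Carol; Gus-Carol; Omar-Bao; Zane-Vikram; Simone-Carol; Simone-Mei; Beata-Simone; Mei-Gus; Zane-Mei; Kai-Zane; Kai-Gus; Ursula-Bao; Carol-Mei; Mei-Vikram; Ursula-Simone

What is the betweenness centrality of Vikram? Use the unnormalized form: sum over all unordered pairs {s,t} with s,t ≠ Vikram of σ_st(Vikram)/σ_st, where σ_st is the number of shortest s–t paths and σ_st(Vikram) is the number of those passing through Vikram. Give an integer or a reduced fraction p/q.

7/12

Pairs whose geodesics pass through Vikram — Zane–Carol: 1/3; Kai–Mei: 1/4.
All other pairs contribute 0.
Summing the contributions gives betweenness(Vikram) = 7/12.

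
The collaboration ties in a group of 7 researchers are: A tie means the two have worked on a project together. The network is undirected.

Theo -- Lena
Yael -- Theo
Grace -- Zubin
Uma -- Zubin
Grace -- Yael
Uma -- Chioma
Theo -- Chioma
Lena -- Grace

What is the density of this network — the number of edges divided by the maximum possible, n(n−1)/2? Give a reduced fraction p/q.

8/21

There are 8 edges and 7 nodes, so the maximum possible is C(7,2) = 21.
Density = 8/21.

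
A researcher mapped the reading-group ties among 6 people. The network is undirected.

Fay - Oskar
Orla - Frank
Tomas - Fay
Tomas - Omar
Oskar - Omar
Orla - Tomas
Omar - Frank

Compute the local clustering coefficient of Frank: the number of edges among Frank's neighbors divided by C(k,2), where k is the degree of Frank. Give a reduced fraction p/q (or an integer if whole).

Frank's neighbors: Omar and Orla (k = 2).
Possible neighbor pairs: C(2,2) = 1. Edges among them: none → e = 0.
Clustering(Frank) = 0/1.

0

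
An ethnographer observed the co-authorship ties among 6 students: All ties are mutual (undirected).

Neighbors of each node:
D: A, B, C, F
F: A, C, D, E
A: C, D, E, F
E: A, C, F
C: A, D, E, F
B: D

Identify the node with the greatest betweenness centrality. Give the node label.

D

Unnormalized betweenness of each node: A:2/3, B:0, C:2/3, D:4, E:0, F:2/3.
D has the largest value, 4, making it the main broker — the node through which the most shortest paths run.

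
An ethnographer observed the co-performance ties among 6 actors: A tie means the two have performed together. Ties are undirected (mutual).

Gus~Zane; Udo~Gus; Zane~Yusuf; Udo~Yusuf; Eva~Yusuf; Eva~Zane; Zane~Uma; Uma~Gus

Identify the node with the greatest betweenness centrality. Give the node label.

Unnormalized betweenness of each node: Eva:0, Gus:3/2, Udo:1/2, Uma:0, Yusuf:3/2, Zane:7/2.
Zane has the largest value, 7/2, making it the main broker — the node through which the most shortest paths run.

Zane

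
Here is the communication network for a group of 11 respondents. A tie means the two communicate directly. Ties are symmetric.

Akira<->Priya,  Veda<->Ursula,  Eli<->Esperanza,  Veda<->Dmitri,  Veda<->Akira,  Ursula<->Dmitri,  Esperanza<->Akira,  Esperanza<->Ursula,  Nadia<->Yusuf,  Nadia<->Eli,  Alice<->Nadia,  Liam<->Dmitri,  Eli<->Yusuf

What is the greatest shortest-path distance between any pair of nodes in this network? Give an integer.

6

Eccentricity of each node (its greatest distance to any other): Akira:4, Alice:6, Dmitri:5, Eli:4, Esperanza:3, Liam:6, Nadia:5, Priya:5, Ursula:4, Veda:5, Yusuf:5.
The maximum eccentricity is 6, realized for instance by the pair Alice–Liam via Alice – Nadia – Eli – Esperanza – Ursula – Dmitri – Liam. So the diameter is 6.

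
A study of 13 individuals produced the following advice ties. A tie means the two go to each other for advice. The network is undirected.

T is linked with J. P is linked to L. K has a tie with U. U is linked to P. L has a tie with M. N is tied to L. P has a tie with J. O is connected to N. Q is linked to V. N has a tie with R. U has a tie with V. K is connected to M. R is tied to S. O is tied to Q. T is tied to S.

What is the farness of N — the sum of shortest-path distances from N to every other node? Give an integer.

Distances from N: J:3, K:3, L:1, M:2, O:1, P:2, Q:2, R:1, S:2, T:3, U:3, V:3.
Sum = 3 + 3 + 1 + 2 + 1 + 2 + 2 + 1 + 2 + 3 + 3 + 3 = 26.

26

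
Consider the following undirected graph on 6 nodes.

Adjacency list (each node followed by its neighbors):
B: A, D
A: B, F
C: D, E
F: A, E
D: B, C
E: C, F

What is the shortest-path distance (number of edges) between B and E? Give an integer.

3

One shortest route is B – D – C – E, which uses 3 edges, and at distance 2 from B we only reach {C, F}, which does not include E. So d(B,E) = 3.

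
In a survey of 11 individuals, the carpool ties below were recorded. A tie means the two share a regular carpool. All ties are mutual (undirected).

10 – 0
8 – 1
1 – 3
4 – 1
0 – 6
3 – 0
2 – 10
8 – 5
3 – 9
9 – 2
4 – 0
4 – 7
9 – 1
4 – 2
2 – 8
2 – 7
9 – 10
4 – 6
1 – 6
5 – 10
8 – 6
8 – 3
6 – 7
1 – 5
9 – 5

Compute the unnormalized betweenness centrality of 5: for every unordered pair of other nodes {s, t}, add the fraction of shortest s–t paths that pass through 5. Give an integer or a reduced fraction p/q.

Pairs whose geodesics pass through 5 — 8–10: 1/2; 8–9: 1/4; 1–10: 1/2.
All other pairs contribute 0.
Summing the contributions gives betweenness(5) = 5/4.

5/4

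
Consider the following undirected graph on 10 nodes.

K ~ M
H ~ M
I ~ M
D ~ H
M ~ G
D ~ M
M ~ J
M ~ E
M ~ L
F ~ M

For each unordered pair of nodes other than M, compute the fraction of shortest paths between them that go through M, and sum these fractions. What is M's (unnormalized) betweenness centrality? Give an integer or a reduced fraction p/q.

Pairs whose geodesics pass through M — F–J: 1; F–G: 1; F–D: 1; F–E: 1; F–K: 1; F–I: 1; F–L: 1; F–H: 1; J–G: 1; J–D: 1; J–E: 1; J–K: 1; J–I: 1; J–L: 1 … (+21 more pairs).
All other pairs contribute 0.
Summing the contributions gives betweenness(M) = 35.

35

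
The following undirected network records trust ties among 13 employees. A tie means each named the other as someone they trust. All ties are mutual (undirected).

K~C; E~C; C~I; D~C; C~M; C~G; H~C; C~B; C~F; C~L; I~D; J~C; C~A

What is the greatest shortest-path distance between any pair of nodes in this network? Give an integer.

2

Eccentricity of each node (its greatest distance to any other): A:2, B:2, C:1, D:2, E:2, F:2, G:2, H:2, I:2, J:2, K:2, L:2, M:2.
The maximum eccentricity is 2, realized for instance by the pair G–E via G – C – E. So the diameter is 2.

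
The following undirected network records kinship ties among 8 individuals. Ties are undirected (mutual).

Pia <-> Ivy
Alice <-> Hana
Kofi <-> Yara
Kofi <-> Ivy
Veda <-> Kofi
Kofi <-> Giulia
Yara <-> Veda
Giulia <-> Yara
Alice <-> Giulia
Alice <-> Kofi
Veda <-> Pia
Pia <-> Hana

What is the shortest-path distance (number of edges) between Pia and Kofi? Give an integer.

One shortest route is Pia – Ivy – Kofi, which uses 2 edges, and Pia and Kofi are not directly tied, so nothing shorter exists. So d(Pia,Kofi) = 2.

2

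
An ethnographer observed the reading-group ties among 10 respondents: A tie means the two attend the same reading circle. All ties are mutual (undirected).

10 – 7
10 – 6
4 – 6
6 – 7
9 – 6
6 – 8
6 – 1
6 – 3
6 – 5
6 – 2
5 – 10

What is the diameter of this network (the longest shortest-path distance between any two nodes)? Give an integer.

2

Eccentricity of each node (its greatest distance to any other): 1:2, 2:2, 3:2, 4:2, 5:2, 6:1, 7:2, 8:2, 9:2, 10:2.
The maximum eccentricity is 2, realized for instance by the pair 3–8 via 3 – 6 – 8. So the diameter is 2.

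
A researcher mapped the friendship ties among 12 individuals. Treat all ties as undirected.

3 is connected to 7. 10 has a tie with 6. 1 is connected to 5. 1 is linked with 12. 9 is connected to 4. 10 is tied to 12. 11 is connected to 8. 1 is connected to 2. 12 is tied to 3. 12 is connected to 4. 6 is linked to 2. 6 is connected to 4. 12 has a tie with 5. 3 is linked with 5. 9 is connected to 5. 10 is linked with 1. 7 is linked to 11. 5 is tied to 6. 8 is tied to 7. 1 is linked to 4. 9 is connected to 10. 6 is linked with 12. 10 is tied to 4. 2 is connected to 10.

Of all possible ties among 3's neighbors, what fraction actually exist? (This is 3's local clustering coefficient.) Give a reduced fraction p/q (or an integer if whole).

1/3

3's neighbors: 5, 7, and 12 (k = 3).
Possible neighbor pairs: C(3,2) = 3. Edges among them: 5–12 → e = 1.
Clustering(3) = 1/3.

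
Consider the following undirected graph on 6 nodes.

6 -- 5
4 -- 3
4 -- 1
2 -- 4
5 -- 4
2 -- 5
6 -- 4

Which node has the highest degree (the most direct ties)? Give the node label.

4

Degrees — 1:1, 2:2, 3:1, 4:5, 5:3, 6:2.
The maximum is 5, attained only by 4.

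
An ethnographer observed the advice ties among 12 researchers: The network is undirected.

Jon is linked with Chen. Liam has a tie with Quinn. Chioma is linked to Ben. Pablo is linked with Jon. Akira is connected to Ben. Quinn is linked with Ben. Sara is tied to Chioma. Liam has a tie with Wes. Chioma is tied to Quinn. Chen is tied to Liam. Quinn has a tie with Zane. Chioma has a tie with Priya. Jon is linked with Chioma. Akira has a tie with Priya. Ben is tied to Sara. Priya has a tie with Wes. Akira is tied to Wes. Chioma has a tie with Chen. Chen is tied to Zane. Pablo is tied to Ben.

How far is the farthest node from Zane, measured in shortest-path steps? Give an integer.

Distances from Zane: Akira:3, Ben:2, Chen:1, Chioma:2, Jon:2, Liam:2, Pablo:3, Priya:3, Quinn:1, Sara:3, Wes:3.
The largest is 3 (to Pablo, Akira, Sara, Priya, and Wes), so the eccentricity of Zane is 3.

3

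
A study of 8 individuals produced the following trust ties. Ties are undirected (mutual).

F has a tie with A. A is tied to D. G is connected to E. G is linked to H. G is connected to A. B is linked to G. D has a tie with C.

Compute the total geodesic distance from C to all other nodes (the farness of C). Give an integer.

21

Distances from C: A:2, B:4, D:1, E:4, F:3, G:3, H:4.
Sum = 2 + 4 + 1 + 4 + 3 + 3 + 4 = 21.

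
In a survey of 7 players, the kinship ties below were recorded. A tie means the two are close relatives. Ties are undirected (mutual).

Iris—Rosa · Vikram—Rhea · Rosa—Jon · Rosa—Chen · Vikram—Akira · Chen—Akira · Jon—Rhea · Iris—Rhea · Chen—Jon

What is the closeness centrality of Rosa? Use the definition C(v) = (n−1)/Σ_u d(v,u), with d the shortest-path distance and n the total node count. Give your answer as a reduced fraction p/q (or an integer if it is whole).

Distances from Rosa: Akira:2, Chen:1, Iris:1, Jon:1, Rhea:2, Vikram:3. Sum = 10.
n = 7, so closeness = 6/10 = 3/5.

3/5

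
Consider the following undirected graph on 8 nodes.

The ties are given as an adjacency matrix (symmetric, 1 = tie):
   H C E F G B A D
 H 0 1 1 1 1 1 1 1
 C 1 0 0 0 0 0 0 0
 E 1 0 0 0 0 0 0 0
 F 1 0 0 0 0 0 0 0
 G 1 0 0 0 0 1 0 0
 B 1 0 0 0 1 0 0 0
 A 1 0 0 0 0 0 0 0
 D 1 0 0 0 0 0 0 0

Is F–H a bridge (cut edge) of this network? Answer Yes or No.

Yes

Without the F–H edge there is no alternate route between F and H, so the network disconnects. It is a bridge.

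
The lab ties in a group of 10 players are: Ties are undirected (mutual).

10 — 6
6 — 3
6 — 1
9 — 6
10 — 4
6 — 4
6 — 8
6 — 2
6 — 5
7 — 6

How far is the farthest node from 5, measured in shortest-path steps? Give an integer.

Distances from 5: 1:2, 2:2, 3:2, 4:2, 6:1, 7:2, 8:2, 9:2, 10:2.
The largest is 2 (to 10, 2, 7, 4, 1, 8, 3, and 9), so the eccentricity of 5 is 2.

2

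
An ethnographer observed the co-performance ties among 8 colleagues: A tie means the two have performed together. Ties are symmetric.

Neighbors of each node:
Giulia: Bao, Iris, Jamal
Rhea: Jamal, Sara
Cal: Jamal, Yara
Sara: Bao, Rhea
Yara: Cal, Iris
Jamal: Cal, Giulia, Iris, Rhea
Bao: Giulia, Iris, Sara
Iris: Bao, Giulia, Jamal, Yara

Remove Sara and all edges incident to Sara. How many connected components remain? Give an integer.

1

Sara's neighbors (Bao and Rhea) remain reachable from one another through other ties, so the rest of the network stays in one piece.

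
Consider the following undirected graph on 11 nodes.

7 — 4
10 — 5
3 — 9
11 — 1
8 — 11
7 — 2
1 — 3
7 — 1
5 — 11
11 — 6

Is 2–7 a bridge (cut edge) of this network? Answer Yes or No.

Without the 2–7 edge there is no alternate route between 2 and 7, so the network disconnects. It is a bridge.

Yes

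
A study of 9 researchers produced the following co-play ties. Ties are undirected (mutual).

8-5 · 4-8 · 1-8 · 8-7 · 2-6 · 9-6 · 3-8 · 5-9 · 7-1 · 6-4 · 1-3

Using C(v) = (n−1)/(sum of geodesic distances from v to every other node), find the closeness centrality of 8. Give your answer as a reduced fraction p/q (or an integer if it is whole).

2/3

Distances from 8: 1:1, 2:3, 3:1, 4:1, 5:1, 6:2, 7:1, 9:2. Sum = 12.
n = 9, so closeness = 8/12 = 2/3.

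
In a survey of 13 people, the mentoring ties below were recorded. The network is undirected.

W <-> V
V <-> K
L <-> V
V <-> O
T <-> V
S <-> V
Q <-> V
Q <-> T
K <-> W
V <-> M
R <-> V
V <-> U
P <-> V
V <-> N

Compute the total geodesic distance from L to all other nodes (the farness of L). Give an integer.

23

Distances from L: K:2, M:2, N:2, O:2, P:2, Q:2, R:2, S:2, T:2, U:2, V:1, W:2.
Sum = 2 + 2 + 2 + 2 + 2 + 2 + 2 + 2 + 2 + 2 + 1 + 2 = 23.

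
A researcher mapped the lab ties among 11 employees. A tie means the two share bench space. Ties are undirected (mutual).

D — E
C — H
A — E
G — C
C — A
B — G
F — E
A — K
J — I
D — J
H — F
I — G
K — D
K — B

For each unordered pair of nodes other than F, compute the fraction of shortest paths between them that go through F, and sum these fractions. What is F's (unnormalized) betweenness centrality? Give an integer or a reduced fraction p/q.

5/2

Pairs whose geodesics pass through F — H–J: 1/2; H–D: 1; H–E: 1.
All other pairs contribute 0.
Summing the contributions gives betweenness(F) = 5/2.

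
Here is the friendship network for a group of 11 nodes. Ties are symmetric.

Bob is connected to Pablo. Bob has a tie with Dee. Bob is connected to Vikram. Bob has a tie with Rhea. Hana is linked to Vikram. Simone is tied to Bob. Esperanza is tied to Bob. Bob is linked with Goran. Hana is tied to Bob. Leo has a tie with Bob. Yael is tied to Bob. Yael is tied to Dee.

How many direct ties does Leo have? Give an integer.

Leo is directly tied to Bob. That is 1 neighbor, so the degree of Leo is 1.

1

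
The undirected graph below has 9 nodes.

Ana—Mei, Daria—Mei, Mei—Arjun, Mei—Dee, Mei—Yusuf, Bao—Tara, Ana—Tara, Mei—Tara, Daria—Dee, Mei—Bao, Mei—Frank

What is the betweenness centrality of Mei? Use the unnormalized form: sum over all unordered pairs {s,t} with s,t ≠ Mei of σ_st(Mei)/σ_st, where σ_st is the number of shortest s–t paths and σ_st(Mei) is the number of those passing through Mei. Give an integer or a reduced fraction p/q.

49/2

Pairs whose geodesics pass through Mei — Frank–Arjun: 1; Frank–Dee: 1; Frank–Bao: 1; Frank–Yusuf: 1; Frank–Ana: 1; Frank–Daria: 1; Frank–Tara: 1; Arjun–Dee: 1; Arjun–Bao: 1; Arjun–Yusuf: 1; Arjun–Ana: 1; Arjun–Daria: 1; Arjun–Tara: 1; Dee–Bao: 1 … (+11 more pairs).
All other pairs contribute 0.
Summing the contributions gives betweenness(Mei) = 49/2.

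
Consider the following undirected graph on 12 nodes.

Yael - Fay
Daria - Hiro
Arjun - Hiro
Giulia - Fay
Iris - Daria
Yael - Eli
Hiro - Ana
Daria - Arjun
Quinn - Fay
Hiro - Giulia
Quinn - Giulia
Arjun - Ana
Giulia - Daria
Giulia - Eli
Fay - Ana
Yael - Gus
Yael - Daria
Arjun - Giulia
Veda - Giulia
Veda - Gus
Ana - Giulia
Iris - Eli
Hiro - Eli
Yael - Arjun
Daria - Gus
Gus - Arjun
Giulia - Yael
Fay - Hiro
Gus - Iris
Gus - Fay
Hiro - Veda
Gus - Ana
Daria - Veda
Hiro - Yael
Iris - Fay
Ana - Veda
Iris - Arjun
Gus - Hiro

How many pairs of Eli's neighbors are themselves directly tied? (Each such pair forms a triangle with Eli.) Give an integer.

Eli's neighbors: Giulia, Hiro, Iris, and Yael.
Neighbor pairs that are themselves tied: Eli–Giulia–Hiro; Eli–Giulia–Yael; Eli–Hiro–Yael. Each forms one triangle with Eli, for 3 in total.

3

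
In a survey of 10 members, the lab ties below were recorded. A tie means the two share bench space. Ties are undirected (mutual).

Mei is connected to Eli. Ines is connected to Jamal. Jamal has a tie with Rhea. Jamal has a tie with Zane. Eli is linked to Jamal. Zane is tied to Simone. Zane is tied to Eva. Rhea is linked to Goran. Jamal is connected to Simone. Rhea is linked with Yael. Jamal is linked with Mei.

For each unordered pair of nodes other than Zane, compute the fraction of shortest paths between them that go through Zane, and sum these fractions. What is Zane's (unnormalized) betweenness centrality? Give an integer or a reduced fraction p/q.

8

Pairs whose geodesics pass through Zane — Rhea–Eva: 1; Mei–Eva: 1; Goran–Eva: 1; Ines–Eva: 1; Eli–Eva: 1; Simone–Eva: 1; Eva–Yael: 1; Eva–Jamal: 1.
All other pairs contribute 0.
Summing the contributions gives betweenness(Zane) = 8.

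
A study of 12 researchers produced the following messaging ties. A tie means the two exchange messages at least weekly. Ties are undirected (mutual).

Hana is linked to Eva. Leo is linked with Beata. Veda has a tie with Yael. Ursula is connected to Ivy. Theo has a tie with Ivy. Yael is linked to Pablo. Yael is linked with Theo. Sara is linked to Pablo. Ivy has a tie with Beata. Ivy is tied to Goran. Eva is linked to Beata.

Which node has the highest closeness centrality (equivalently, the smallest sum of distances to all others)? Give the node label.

Farness (sum of distances to all others) for each node — Beata:27, Eva:35, Goran:33, Hana:45, Ivy:23, Leo:37, Pablo:37, Sara:47, Theo:25, Ursula:33, Veda:39, Yael:29.
The smallest farness is 23, for Ivy, so Ivy has the highest closeness.

Ivy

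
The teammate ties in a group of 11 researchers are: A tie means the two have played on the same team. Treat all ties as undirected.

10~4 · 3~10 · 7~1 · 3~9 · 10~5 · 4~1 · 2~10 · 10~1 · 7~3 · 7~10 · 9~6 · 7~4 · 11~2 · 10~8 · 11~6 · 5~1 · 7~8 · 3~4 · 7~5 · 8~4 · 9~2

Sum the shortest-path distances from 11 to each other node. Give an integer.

Distances from 11: 1:3, 2:1, 3:3, 4:3, 5:3, 6:1, 7:3, 8:3, 9:2, 10:2.
Sum = 3 + 1 + 3 + 3 + 3 + 1 + 3 + 3 + 2 + 2 = 24.

24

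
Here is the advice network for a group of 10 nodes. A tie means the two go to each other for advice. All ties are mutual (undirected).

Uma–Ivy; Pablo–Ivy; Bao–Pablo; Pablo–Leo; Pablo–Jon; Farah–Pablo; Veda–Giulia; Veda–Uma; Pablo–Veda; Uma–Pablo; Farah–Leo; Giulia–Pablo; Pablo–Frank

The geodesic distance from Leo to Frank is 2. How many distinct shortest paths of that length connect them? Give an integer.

The shortest distance is 2, and the only length-2 path is Leo–Pablo–Frank. So there is exactly 1 shortest path.

1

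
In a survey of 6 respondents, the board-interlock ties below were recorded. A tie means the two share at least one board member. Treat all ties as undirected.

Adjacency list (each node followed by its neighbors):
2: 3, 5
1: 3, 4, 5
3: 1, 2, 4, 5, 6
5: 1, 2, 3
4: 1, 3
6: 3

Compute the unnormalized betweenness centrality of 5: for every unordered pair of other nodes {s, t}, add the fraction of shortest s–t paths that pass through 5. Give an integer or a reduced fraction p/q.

Pairs whose geodesics pass through 5 — 1–2: 1/2.
All other pairs contribute 0.
Summing the contributions gives betweenness(5) = 1/2.

1/2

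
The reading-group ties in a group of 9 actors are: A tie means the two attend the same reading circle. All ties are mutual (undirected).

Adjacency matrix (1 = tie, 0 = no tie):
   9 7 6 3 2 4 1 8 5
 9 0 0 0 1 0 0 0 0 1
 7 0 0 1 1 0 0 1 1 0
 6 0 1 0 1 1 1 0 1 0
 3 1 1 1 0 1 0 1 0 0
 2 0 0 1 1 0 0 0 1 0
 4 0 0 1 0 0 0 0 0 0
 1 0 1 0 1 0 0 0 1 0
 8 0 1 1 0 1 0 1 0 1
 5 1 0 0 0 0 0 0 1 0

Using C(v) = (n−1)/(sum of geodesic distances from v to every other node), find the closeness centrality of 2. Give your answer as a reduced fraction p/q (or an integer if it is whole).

Distances from 2: 1:2, 3:1, 4:2, 5:2, 6:1, 7:2, 8:1, 9:2. Sum = 13.
n = 9, so closeness = 8/13.

8/13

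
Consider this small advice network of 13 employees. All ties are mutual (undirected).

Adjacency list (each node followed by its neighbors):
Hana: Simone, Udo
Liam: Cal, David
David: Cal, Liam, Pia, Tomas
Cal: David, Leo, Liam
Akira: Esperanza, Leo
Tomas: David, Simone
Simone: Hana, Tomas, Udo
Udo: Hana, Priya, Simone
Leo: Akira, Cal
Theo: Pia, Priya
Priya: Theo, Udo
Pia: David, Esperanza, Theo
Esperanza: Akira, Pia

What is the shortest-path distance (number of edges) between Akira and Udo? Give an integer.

5

One shortest route is Akira – Esperanza – Pia – Theo – Priya – Udo, which uses 5 edges, and at distance 4 from Akira we only reach {Priya, Tomas}, which does not include Udo. So d(Akira,Udo) = 5.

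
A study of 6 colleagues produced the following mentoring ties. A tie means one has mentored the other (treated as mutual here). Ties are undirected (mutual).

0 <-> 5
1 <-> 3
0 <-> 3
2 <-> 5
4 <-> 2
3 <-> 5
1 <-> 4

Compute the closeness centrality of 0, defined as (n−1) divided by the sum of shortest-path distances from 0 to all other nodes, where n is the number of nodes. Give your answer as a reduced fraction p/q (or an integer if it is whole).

Distances from 0: 1:2, 2:2, 3:1, 4:3, 5:1. Sum = 9.
n = 6, so closeness = 5/9.

5/9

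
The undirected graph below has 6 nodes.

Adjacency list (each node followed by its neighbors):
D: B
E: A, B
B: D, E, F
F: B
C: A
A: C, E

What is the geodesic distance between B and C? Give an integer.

One shortest route is B – E – A – C, which uses 3 edges, and at distance 2 from B we only reach {A}, which does not include C. So d(B,C) = 3.

3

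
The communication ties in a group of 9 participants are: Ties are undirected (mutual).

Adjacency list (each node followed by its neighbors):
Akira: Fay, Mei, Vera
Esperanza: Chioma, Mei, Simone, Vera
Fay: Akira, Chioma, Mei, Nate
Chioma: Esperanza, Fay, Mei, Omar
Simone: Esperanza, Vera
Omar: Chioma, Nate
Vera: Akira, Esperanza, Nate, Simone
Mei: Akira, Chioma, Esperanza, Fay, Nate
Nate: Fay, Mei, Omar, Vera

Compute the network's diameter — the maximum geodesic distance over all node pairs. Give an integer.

3

Eccentricity of each node (its greatest distance to any other): Akira:3, Chioma:2, Esperanza:2, Fay:3, Mei:2, Nate:2, Omar:3, Simone:3, Vera:2.
The maximum eccentricity is 3, realized for instance by the pair Omar–Akira via Omar – Nate – Mei – Akira. So the diameter is 3.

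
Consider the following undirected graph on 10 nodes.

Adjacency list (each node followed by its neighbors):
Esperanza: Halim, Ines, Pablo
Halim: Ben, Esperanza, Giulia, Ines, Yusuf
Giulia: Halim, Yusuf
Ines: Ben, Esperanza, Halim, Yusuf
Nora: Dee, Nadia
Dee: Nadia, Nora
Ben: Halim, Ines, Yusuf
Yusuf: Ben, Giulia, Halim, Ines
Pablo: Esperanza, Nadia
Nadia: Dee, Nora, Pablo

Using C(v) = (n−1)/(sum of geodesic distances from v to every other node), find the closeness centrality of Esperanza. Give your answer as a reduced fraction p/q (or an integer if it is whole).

9/17

Distances from Esperanza: Ben:2, Dee:3, Giulia:2, Halim:1, Ines:1, Nadia:2, Nora:3, Pablo:1, Yusuf:2. Sum = 17.
n = 10, so closeness = 9/17.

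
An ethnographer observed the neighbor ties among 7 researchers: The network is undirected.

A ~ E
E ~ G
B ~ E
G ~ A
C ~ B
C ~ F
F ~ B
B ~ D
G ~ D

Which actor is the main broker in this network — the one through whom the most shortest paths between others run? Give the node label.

B

Unnormalized betweenness of each node: A:0, B:17/2, C:0, D:3/2, E:9/2, F:0, G:3/2.
B has the largest value, 17/2, making it the main broker — the node through which the most shortest paths run.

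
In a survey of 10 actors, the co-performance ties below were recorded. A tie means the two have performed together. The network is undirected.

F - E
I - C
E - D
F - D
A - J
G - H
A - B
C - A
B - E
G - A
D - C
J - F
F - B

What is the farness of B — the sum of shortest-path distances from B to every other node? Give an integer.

Distances from B: A:1, C:2, D:2, E:1, F:1, G:2, H:3, I:3, J:2.
Sum = 1 + 2 + 2 + 1 + 1 + 2 + 3 + 3 + 2 = 17.

17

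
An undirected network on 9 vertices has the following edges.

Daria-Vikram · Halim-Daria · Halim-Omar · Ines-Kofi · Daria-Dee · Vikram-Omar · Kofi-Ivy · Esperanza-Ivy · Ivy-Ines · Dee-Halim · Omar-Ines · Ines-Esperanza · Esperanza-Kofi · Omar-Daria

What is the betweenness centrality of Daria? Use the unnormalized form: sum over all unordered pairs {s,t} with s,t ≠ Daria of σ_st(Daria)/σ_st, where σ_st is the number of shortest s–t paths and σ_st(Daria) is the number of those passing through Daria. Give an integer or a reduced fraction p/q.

4

Pairs whose geodesics pass through Daria — Esperanza–Dee: 1/2; Kofi–Dee: 1/2; Ines–Dee: 1/2; Ivy–Dee: 1/2; Halim–Vikram: 1/2; Omar–Dee: 1/2; Dee–Vikram: 1.
All other pairs contribute 0.
Summing the contributions gives betweenness(Daria) = 4.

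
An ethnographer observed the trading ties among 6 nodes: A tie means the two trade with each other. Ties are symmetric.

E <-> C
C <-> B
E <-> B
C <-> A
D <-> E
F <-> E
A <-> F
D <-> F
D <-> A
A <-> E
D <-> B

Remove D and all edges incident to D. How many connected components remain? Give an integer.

1

D's neighbors (A, B, E, and F) remain reachable from one another through other ties, so the rest of the network stays in one piece.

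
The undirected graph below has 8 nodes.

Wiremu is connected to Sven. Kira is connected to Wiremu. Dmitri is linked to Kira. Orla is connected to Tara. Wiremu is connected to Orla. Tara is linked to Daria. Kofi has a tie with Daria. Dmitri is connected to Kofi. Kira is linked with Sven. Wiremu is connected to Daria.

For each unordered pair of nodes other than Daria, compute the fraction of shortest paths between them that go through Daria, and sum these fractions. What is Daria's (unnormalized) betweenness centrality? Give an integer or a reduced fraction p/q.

Pairs whose geodesics pass through Daria — Orla–Kofi: 2/2; Tara–Kofi: 1; Tara–Dmitri: 1; Tara–Kira: 1/2; Tara–Sven: 1/2; Tara–Wiremu: 1/2; Kofi–Sven: 1/2; Kofi–Wiremu: 1.
All other pairs contribute 0.
Summing the contributions gives betweenness(Daria) = 6.

6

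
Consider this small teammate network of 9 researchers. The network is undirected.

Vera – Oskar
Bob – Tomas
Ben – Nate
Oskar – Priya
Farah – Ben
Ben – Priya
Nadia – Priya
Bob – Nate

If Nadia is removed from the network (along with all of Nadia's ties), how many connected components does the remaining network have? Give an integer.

Nadia's neighbors (Priya) remain reachable from one another through other ties, so the rest of the network stays in one piece.

1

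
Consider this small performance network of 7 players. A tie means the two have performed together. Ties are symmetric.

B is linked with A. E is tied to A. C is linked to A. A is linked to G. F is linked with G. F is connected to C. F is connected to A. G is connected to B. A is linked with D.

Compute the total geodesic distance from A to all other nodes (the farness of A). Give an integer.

6

Distances from A: B:1, C:1, D:1, E:1, F:1, G:1.
Sum = 1 + 1 + 1 + 1 + 1 + 1 = 6.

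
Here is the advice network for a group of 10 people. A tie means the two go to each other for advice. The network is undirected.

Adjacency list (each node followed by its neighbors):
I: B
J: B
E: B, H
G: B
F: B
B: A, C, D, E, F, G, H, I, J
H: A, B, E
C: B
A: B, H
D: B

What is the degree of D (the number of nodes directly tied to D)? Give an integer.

D is directly tied to B. That is 1 neighbor, so the degree of D is 1.

1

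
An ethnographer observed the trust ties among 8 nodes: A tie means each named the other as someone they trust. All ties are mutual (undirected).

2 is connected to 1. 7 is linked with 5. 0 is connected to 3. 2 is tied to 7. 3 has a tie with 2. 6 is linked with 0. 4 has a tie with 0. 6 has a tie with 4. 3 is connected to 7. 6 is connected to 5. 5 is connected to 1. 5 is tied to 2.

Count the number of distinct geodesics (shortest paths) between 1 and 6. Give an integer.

The shortest distance is 2, and the only length-2 path is 1–5–6. So there is exactly 1 shortest path.

1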